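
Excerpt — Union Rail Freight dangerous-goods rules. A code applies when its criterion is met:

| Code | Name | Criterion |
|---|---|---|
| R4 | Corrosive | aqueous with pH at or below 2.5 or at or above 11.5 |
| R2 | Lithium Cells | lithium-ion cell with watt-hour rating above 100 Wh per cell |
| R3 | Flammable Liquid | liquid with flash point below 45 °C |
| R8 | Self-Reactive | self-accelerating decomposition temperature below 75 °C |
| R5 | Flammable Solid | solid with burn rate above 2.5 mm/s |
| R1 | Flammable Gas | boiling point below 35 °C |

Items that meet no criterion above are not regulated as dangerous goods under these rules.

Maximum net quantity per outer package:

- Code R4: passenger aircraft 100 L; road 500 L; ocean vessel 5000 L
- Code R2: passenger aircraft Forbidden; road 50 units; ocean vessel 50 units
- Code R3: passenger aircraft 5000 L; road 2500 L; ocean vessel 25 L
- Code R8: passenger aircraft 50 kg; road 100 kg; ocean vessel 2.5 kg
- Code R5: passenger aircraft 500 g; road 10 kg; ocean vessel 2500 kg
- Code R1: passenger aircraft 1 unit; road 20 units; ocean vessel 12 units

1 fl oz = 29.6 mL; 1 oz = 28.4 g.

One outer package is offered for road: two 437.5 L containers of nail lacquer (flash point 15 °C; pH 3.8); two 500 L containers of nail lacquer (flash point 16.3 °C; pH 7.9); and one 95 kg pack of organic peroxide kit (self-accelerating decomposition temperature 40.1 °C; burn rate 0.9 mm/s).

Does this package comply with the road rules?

Yes

The nail lacquer has flash point 15 °C, which is < 45 °C, so it is Code R3 (Flammable Liquid).
Nail lacquer: flash point 16.3 °C < 45 °C → Code R3 (Flammable Liquid).
Self-accelerating decomposition temperature 40.1 °C meets the Code R8 criterion (Self-Reactive), so the organic peroxide kit is Code R8.
Total Code R3: (two 437.5 L containers = 875 L) + (two 500 L containers = 1000 L) = 1875 L.
That is within the Code R3 road limit of 2500 L.
Code R8 quantity: 95 kg.
That is within the Code R8 road limit of 100 kg.
Every hazard code is within its road limit and no segregation rule is violated.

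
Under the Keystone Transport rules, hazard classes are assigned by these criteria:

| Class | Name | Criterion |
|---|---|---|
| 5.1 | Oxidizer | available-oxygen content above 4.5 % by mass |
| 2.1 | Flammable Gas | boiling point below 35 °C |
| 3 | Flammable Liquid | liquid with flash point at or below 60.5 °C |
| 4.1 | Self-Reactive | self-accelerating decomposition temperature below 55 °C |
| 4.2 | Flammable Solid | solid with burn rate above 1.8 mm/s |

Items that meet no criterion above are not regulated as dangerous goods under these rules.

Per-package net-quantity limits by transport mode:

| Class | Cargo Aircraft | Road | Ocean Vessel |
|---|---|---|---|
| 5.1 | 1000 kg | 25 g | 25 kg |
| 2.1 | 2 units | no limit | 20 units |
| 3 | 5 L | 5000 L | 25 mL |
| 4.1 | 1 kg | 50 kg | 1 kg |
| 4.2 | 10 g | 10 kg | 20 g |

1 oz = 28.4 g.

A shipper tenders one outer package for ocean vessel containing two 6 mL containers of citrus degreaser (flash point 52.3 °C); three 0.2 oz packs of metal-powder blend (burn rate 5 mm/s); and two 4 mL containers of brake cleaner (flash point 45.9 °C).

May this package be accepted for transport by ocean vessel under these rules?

With flash point 52.3 °C (≤ 60.5 °C), the citrus degreaser falls in Class 3.
With burn rate 5 mm/s (> 1.8 mm/s), the metal-powder blend falls in Class 4.2.
With flash point 45.9 °C (≤ 60.5 °C), the brake cleaner falls in Class 3.
Total Class 3: (two 6 mL containers = 12 mL) + (two 4 mL containers = 8 mL) = 20 mL.
20 mL ≤ 25 mL (ocean vessel limit, Class 3) — within limit.
Class 4.2 quantity: three 0.2 oz packs = 17.04 g.
17.04 g is within the ocean vessel limit of 20 g for Class 4.2.
Every hazard class is within its ocean vessel limit and no segregation rule is violated.

Yes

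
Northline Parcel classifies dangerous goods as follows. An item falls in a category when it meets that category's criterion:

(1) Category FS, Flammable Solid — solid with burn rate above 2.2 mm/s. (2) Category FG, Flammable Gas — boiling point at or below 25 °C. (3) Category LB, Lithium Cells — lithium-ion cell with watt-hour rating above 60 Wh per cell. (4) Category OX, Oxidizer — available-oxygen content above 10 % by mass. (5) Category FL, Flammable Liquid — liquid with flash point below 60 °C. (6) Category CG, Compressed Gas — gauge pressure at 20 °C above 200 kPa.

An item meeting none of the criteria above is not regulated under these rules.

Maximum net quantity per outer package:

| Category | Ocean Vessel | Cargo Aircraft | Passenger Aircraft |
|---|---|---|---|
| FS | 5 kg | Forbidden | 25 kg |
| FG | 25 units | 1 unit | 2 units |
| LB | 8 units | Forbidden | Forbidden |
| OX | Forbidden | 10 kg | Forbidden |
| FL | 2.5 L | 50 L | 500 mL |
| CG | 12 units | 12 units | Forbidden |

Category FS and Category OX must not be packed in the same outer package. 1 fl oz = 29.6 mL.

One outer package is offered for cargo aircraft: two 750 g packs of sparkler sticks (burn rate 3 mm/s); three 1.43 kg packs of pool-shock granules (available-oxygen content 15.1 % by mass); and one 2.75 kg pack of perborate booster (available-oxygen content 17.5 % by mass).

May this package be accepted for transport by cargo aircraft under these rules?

With burn rate 3 mm/s (> 2.2 mm/s), the sparkler sticks fall in Category FS.
Pool-shock granules: available-oxygen content 15.1 % by mass > 10 % by mass → Category OX (Oxidizer).
With available-oxygen content 17.5 % by mass (> 10 % by mass), the perborate booster falls in Category OX.
Category FS quantity: two 750 g packs = 1.5 kg.
Category FS is Forbidden by cargo aircraft.
Category OX net quantity: (three 1.43 kg packs = 4.29 kg) + 2.75 kg = 7.04 kg.
7.04 kg is within the cargo aircraft limit of 10 kg for Category OX.
Category FS and Category OX may not share an outer package.

No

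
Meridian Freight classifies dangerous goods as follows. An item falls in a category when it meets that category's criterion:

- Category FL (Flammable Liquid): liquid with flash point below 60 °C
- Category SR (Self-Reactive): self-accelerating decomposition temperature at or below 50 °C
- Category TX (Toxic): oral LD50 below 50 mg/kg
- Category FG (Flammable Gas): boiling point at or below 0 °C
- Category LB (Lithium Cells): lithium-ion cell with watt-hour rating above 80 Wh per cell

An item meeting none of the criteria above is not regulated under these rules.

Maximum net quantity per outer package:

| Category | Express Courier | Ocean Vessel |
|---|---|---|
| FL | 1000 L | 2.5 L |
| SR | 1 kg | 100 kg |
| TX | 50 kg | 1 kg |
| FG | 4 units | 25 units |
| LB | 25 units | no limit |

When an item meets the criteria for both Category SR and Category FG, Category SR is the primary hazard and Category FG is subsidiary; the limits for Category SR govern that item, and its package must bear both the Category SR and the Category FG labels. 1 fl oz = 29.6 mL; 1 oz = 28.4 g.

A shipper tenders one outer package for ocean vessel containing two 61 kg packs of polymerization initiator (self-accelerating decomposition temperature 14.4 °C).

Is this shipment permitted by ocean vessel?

Polymerization initiator: self-accelerating decomposition temperature 14.4 °C ≤ 50 °C → Category SR (Self-Reactive).
Category SR quantity: two 61 kg packs = 122 kg.
122 kg > 100 kg (ocean vessel limit, Category SR) — over the limit.

No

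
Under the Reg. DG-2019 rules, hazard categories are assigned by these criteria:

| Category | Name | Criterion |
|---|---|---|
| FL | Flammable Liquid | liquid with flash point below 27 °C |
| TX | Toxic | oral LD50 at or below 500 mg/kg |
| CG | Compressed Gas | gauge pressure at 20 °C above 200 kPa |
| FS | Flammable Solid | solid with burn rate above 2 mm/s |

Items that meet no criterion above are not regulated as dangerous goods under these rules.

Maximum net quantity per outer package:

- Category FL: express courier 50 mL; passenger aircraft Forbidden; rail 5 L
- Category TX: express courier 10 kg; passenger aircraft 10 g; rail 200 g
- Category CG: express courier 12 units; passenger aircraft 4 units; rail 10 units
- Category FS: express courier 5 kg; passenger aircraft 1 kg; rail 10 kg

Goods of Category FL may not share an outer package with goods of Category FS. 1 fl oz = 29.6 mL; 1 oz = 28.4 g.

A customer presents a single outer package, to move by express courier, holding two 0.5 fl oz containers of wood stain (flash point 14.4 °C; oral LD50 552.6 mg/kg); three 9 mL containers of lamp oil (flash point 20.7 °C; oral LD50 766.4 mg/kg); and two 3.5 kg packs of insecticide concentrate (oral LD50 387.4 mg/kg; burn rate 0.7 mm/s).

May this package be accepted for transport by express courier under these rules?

No

Flash point 14.4 °C meets the Category FL criterion (Flammable Liquid), so the wood stain is Category FL.
Lamp oil: flash point 20.7 °C < 27 °C → Category FL (Flammable Liquid).
Insecticide concentrate: oral LD50 387.4 mg/kg ≤ 500 mg/kg → Category TX (Toxic).
Category TX quantity: two 3.5 kg packs = 7 kg.
7 kg ≤ 10 kg (express courier limit, Category TX) — within limit.
Category FL net quantity: (two 0.5 fl oz containers = 29.6 mL) + (three 9 mL containers = 27 mL) = 56.6 mL.
That exceeds the Category FL express courier limit of 50 mL.
The segregation rule (Category FL with Category FS) does not apply to Category TX with Category FL.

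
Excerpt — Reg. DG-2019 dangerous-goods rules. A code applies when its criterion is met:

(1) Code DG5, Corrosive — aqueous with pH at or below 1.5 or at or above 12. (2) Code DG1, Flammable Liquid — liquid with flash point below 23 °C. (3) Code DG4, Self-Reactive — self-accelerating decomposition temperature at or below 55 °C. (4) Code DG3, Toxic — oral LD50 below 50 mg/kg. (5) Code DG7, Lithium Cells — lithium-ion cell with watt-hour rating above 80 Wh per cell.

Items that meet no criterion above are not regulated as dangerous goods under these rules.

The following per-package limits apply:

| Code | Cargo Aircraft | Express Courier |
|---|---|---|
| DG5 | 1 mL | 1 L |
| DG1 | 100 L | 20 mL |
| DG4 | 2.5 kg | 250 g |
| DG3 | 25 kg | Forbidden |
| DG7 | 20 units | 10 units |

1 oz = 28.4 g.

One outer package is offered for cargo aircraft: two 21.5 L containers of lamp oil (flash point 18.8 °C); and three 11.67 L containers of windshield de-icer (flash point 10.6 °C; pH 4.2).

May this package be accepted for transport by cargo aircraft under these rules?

Yes

Flash point 18.8 °C meets the Code DG1 criterion (Flammable Liquid), so the lamp oil is Code DG1.
Windshield de-icer: flash point 10.6 °C < 23 °C → Code DG1 (Flammable Liquid).
Total Code DG1: (two 21.5 L containers = 43 L) + (three 11.67 L containers = 35.01 L) = 78.01 L.
That is within the Code DG1 cargo aircraft limit of 100 L.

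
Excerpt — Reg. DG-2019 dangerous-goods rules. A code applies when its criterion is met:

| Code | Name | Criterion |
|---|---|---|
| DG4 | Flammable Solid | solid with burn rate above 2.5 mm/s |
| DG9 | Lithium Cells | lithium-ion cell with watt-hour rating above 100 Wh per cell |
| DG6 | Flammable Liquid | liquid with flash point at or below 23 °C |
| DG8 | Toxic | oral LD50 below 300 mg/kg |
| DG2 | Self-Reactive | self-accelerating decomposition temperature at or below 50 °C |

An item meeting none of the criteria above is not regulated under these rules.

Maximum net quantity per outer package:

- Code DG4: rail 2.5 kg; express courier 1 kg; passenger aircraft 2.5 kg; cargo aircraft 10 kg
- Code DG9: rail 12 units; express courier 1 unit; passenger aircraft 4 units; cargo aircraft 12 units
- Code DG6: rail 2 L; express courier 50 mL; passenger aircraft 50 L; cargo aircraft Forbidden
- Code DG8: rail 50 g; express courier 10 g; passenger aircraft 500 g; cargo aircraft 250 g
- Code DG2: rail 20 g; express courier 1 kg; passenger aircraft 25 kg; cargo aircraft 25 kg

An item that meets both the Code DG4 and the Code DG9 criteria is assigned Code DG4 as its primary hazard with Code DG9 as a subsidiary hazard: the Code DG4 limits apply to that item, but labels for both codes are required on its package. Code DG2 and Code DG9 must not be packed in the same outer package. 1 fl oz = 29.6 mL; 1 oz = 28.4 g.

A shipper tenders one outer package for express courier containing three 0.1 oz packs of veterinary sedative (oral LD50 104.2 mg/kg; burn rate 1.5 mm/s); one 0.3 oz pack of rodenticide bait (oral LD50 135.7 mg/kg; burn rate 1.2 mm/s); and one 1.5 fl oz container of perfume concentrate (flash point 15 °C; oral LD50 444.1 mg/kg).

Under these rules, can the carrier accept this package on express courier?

No

With oral LD50 104.2 mg/kg (< 300 mg/kg), the veterinary sedative falls in Code DG8.
With oral LD50 135.7 mg/kg (< 300 mg/kg), the rodenticide bait falls in Code DG8.
Perfume concentrate: flash point 15 °C ≤ 23 °C → Code DG6 (Flammable Liquid).
Code DG8 net quantity: (three 0.1 oz packs = 8.52 g) + (one 0.3 oz pack = 8.52 g) = 17.04 g.
17.04 g exceeds the express courier limit of 10 g for Code DG8.
Code DG6 quantity: one 1.5 fl oz container = 44.4 mL.
44.4 mL is within the express courier limit of 50 mL for Code DG6.
The segregation rule (Code DG2 with Code DG9) does not apply to Code DG8 with Code DG6.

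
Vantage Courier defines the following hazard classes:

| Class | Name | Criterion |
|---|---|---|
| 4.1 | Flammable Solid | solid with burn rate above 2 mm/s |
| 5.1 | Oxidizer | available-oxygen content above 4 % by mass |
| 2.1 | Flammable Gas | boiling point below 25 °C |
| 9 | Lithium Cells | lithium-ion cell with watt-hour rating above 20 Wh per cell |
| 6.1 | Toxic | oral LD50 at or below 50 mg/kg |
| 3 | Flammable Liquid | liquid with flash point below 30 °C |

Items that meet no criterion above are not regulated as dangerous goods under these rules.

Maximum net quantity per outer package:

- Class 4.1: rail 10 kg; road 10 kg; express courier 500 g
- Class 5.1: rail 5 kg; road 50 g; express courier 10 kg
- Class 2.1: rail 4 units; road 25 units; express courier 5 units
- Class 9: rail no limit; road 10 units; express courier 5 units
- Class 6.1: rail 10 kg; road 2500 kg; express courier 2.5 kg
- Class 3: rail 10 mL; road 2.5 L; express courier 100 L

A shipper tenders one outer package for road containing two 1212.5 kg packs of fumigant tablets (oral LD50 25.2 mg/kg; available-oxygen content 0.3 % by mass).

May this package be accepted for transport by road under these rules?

Oral LD50 25.2 mg/kg meets the Class 6.1 criterion (Toxic), so the fumigant tablets are Class 6.1.
Class 6.1 quantity: two 1212.5 kg packs = 2425 kg.
2425 kg ≤ 2500 kg (road limit, Class 6.1) — within limit.

Yes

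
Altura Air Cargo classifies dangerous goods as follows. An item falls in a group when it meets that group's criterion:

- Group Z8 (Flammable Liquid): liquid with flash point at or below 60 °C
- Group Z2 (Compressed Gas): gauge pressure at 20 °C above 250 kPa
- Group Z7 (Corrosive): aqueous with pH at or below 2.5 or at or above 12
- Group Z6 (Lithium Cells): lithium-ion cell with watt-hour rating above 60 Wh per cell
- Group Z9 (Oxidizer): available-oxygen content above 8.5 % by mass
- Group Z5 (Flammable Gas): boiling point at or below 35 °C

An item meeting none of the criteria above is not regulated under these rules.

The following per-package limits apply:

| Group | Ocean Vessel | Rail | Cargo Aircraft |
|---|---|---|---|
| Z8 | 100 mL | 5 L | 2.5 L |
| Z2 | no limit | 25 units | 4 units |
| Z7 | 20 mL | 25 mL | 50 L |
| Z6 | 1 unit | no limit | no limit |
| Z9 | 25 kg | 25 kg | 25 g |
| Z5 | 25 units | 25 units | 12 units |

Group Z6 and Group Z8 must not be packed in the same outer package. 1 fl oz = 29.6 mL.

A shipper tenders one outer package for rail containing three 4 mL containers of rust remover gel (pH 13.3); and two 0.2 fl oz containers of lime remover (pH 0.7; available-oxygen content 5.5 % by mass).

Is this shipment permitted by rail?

Yes

The rust remover gel has pH 13.3, which is ≥ 12, so it is Group Z7 (Corrosive).
pH 0.7 meets the Group Z7 criterion (Corrosive), so the lime remover is Group Z7.
Group Z7 net quantity: (three 4 mL containers = 12 mL) + (two 0.2 fl oz containers = 11.84 mL) = 23.84 mL.
23.84 mL ≤ 25 mL (rail limit, Group Z7) — within limit.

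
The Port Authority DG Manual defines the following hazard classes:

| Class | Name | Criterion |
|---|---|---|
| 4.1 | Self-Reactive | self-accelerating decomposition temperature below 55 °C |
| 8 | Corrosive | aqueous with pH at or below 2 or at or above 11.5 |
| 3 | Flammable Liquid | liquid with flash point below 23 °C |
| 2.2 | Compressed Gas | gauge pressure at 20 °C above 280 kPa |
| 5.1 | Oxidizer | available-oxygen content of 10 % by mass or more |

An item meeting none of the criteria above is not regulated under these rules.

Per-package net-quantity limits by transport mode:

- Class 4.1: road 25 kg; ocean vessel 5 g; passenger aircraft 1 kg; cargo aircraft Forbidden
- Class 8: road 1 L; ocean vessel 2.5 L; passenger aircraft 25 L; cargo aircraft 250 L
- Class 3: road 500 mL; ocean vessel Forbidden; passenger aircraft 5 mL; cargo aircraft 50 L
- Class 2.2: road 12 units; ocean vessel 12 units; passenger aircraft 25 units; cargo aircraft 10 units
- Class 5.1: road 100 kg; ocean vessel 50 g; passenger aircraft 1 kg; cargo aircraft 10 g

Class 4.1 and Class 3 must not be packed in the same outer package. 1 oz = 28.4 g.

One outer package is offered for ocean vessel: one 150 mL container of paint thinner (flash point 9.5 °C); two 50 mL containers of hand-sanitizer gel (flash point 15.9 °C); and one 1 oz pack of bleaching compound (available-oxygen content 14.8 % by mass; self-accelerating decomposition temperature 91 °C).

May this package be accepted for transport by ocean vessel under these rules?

Flash point 9.5 °C meets the Class 3 criterion (Flammable Liquid), so the paint thinner is Class 3.
Hand-sanitizer gel: flash point 15.9 °C < 23 °C → Class 3 (Flammable Liquid).
Available-oxygen content 14.8 % by mass meets the Class 5.1 criterion (Oxidizer), so the bleaching compound is Class 5.1.
Class 3 net quantity: 150 mL + (two 50 mL containers = 100 mL) = 250 mL.
By ocean vessel, Class 3 is Forbidden regardless of quantity.
Class 5.1 quantity: one 1 oz pack = 28.4 g.
28.4 g is within the ocean vessel limit of 50 g for Class 5.1.
The segregation rule (Class 4.1 with Class 3) does not apply to Class 3 with Class 5.1.

No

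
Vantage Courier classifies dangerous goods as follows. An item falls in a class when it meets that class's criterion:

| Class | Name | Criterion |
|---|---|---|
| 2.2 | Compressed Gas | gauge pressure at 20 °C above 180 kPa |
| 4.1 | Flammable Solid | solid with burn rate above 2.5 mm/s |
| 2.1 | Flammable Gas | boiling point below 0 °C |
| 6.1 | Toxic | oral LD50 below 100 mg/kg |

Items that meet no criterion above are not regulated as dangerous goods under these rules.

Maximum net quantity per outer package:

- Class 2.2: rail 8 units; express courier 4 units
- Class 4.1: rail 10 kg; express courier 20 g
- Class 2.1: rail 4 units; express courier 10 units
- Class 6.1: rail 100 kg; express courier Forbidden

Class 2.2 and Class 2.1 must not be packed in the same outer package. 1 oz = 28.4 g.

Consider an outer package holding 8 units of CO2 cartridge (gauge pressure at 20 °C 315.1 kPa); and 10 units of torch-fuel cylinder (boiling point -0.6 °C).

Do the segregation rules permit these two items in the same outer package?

CO2 cartridge: gauge pressure at 20 °C 315.1 kPa > 180 kPa → Class 2.2 (Compressed Gas).
With boiling point -0.6 °C (< 0 °C), the torch-fuel cylinder falls in Class 2.1.
Class 2.2 and Class 2.1 may not share an outer package.

No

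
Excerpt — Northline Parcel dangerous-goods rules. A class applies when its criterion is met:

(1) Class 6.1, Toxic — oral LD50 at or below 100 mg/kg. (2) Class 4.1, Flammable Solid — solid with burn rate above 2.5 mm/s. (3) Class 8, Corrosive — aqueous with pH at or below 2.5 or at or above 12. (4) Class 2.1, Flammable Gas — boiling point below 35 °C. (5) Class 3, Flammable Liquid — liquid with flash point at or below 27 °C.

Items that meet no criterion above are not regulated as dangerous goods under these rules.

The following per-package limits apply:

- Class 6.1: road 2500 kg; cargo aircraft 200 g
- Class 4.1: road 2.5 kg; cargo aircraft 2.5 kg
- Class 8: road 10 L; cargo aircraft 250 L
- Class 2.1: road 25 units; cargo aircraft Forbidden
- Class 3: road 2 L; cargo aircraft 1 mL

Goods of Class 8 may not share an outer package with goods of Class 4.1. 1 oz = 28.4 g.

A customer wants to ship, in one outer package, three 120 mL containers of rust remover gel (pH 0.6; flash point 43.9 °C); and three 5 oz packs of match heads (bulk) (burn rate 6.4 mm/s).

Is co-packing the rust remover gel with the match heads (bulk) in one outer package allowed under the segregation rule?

No

Rust remover gel: pH 0.6 ≤ 2.5 → Class 8 (Corrosive).
With burn rate 6.4 mm/s (> 2.5 mm/s), the match heads (bulk) fall in Class 4.1.
Class 8 and Class 4.1 may not share an outer package.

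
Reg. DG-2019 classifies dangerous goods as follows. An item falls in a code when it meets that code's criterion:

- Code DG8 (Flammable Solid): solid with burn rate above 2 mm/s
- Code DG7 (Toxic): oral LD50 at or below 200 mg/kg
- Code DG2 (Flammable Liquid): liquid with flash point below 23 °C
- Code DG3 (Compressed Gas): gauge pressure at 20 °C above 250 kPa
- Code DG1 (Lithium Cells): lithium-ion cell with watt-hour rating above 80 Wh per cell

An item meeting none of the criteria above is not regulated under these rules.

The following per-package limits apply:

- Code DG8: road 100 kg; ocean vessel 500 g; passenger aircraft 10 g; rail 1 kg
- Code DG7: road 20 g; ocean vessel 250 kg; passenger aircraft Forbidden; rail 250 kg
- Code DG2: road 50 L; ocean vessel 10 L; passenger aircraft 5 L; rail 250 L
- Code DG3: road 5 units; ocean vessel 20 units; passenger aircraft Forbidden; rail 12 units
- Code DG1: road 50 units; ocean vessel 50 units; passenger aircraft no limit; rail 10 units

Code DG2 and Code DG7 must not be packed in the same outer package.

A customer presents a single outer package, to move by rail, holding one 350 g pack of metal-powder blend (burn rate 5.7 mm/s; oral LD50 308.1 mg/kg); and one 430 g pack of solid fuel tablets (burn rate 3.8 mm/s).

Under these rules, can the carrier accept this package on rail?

Yes

Metal-powder blend: burn rate 5.7 mm/s > 2 mm/s → Code DG8 (Flammable Solid).
With burn rate 3.8 mm/s (> 2 mm/s), the solid fuel tablets fall in Code DG8.
Code DG8 net quantity: 350 g + 430 g = 780 g.
That is within the Code DG8 rail limit of 1 kg.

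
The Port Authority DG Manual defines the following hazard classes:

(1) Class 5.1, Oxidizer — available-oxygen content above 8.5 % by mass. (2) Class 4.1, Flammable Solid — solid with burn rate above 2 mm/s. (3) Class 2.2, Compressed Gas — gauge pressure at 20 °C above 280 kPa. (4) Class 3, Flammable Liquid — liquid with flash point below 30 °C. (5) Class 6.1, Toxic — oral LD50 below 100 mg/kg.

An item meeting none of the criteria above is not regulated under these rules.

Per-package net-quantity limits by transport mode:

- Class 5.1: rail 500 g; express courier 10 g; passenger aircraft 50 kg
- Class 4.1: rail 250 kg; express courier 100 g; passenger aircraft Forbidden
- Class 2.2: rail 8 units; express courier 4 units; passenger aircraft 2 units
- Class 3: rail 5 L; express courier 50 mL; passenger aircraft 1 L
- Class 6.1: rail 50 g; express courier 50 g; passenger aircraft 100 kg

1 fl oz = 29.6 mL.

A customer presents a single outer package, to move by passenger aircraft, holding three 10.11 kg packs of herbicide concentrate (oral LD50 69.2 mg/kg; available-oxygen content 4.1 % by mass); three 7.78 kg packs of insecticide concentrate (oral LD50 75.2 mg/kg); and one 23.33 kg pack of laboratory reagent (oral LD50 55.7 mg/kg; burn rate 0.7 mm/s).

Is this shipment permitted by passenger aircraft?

Yes

Herbicide concentrate: oral LD50 69.2 mg/kg < 100 mg/kg → Class 6.1 (Toxic).
Insecticide concentrate: oral LD50 75.2 mg/kg < 100 mg/kg → Class 6.1 (Toxic).
Oral LD50 55.7 mg/kg meets the Class 6.1 criterion (Toxic), so the laboratory reagent is Class 6.1.
Class 6.1 net quantity: (three 10.11 kg packs = 30.33 kg) + (three 7.78 kg packs = 23.34 kg) + 23.33 kg = 77 kg.
77 kg is within the passenger aircraft limit of 100 kg for Class 6.1.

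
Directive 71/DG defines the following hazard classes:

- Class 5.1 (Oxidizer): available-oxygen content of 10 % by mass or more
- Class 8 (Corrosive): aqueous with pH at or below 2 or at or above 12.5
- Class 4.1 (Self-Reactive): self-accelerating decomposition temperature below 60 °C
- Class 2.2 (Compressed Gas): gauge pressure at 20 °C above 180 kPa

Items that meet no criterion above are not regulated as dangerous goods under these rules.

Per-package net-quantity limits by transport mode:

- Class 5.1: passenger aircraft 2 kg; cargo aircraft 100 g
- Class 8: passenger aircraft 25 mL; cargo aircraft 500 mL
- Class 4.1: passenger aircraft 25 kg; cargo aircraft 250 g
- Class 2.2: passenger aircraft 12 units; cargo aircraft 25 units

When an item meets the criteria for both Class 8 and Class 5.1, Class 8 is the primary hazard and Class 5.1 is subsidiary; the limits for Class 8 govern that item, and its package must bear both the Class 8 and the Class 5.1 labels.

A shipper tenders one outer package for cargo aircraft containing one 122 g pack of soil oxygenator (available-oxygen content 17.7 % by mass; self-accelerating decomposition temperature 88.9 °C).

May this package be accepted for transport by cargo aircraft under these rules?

No

Soil oxygenator: available-oxygen content 17.7 % by mass ≥ 10 % by mass → Class 5.1 (Oxidizer).
Class 5.1 quantity: 122 g.
That exceeds the Class 5.1 cargo aircraft limit of 100 g.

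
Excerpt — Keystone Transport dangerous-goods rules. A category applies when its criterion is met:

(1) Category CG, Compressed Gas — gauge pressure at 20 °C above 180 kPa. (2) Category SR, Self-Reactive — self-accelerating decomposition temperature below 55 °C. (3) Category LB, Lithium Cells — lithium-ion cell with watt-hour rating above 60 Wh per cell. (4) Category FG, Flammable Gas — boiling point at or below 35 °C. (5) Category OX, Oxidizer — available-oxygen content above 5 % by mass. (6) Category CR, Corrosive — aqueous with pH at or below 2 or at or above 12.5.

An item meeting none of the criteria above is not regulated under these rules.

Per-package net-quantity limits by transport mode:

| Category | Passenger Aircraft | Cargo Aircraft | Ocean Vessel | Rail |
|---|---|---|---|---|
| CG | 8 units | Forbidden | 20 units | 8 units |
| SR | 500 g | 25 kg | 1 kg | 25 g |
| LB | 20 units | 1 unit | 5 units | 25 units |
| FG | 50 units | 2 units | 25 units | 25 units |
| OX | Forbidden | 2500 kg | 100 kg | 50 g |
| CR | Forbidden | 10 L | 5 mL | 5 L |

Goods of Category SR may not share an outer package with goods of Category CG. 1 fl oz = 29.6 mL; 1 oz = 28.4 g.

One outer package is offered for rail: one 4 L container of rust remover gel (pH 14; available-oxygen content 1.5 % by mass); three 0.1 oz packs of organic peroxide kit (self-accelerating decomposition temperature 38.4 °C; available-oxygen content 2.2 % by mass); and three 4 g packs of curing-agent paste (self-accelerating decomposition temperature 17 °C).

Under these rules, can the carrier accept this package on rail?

Yes

With pH 14 (≥ 12.5), the rust remover gel falls in Category CR.
Organic peroxide kit: self-accelerating decomposition temperature 38.4 °C < 55 °C → Category SR (Self-Reactive).
Self-accelerating decomposition temperature 17 °C meets the Category SR criterion (Self-Reactive), so the curing-agent paste is Category SR.
Category SR net quantity: (three 0.1 oz packs = 8.52 g) + (three 4 g packs = 12 g) = 20.52 g.
20.52 g is within the rail limit of 25 g for Category SR.
Category CR quantity: 4 L.
That is within the Category CR rail limit of 5 L.
The segregation rule (Category SR with Category CG) does not apply to Category SR with Category CR.
Every hazard category is within its rail limit and no segregation rule is violated.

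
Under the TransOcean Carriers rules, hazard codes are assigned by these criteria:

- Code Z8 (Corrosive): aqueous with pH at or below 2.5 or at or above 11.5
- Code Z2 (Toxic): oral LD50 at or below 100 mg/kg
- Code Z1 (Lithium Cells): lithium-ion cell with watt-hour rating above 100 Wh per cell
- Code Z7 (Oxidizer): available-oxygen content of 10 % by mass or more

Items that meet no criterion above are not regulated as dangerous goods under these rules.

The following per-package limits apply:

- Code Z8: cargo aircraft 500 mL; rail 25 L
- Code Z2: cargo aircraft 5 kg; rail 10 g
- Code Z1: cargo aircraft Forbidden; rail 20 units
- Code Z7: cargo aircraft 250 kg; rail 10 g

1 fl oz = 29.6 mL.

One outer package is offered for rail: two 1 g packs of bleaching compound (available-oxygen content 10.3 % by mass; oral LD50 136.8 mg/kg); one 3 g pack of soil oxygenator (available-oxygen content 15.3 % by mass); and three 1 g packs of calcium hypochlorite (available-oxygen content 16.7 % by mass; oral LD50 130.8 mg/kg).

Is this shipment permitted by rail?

The bleaching compound has available-oxygen content 10.3 % by mass, which is ≥ 10 % by mass, so it is Code Z7 (Oxidizer).
Available-oxygen content 15.3 % by mass meets the Code Z7 criterion (Oxidizer), so the soil oxygenator is Code Z7.
The calcium hypochlorite has available-oxygen content 16.7 % by mass, which is ≥ 10 % by mass, so it is Code Z7 (Oxidizer).
Total Code Z7: (two 1 g packs = 2 g) + 3 g + (three 1 g packs = 3 g) = 8 g.
That is within the Code Z7 rail limit of 10 g.

Yes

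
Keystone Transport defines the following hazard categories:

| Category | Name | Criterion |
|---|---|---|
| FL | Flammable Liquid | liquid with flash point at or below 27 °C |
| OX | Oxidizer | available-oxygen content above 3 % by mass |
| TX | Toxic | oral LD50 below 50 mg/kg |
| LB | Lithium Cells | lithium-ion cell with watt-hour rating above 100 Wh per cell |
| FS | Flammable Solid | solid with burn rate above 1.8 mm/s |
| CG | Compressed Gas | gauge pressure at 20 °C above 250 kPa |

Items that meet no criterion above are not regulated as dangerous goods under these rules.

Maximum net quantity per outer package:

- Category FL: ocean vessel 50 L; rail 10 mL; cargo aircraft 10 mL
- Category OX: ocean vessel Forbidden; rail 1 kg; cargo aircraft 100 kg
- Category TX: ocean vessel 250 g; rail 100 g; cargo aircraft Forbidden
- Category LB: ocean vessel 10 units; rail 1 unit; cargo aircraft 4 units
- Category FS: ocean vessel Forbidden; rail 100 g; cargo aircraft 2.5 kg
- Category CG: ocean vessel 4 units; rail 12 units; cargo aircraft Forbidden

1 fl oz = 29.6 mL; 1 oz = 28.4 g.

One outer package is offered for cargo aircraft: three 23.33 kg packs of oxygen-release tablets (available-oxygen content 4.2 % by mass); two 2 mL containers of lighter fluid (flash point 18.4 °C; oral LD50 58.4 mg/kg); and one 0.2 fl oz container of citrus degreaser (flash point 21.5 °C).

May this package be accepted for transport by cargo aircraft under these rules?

With available-oxygen content 4.2 % by mass (> 3 % by mass), the oxygen-release tablets fall in Category OX.
With flash point 18.4 °C (≤ 27 °C), the lighter fluid falls in Category FL.
Citrus degreaser: flash point 21.5 °C ≤ 27 °C → Category FL (Flammable Liquid).
Category OX quantity: three 23.33 kg packs = 69.99 kg.
69.99 kg ≤ 100 kg (cargo aircraft limit, Category OX) — within limit.
Category FL net quantity: (two 2 mL containers = 4 mL) + (one 0.2 fl oz container = 5.92 mL) = 9.92 mL.
That is within the Category FL cargo aircraft limit of 10 mL.
Every hazard category is within its cargo aircraft limit and no segregation rule is violated.

Yes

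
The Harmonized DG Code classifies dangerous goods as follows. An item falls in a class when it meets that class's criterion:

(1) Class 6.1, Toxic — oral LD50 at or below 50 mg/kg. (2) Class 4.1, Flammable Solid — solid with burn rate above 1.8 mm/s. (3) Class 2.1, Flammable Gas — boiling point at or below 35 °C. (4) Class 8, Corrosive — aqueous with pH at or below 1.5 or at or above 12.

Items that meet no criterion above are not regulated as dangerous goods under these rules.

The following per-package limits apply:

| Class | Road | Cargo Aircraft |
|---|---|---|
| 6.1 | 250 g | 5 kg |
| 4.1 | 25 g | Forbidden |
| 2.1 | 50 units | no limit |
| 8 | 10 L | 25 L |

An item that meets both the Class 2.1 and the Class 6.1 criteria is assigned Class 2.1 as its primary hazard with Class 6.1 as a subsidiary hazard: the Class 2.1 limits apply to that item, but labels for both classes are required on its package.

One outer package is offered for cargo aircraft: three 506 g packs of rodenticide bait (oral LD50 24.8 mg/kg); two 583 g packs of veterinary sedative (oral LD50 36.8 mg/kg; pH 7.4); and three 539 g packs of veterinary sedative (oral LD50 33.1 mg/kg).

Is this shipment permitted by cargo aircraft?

Yes

The rodenticide bait has oral LD50 24.8 mg/kg, which is ≤ 50 mg/kg, so it is Class 6.1 (Toxic).
Veterinary sedative: oral LD50 36.8 mg/kg ≤ 50 mg/kg → Class 6.1 (Toxic).
Oral LD50 33.1 mg/kg meets the Class 6.1 criterion (Toxic), so the veterinary sedative is Class 6.1.
Class 6.1 net quantity: (three 506 g packs = 1.518 kg) + (two 583 g packs = 1.166 kg) + (three 539 g packs = 1.617 kg) = 4.301 kg.
4.301 kg is within the cargo aircraft limit of 5 kg for Class 6.1.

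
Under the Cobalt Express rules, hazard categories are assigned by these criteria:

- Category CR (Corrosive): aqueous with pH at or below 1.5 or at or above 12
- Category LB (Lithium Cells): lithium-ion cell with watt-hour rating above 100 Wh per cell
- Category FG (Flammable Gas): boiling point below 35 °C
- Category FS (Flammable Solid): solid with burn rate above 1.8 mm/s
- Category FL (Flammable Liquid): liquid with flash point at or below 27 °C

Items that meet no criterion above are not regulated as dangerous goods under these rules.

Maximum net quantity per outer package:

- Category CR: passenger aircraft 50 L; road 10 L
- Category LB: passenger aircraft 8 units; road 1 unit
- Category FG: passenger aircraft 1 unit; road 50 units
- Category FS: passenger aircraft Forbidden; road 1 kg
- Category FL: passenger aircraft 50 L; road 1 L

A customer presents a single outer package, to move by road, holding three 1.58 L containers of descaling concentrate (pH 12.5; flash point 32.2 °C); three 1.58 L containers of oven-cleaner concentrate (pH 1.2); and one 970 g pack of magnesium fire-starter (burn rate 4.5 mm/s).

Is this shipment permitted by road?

With pH 12.5 (≥ 12), the descaling concentrate falls in Category CR.
The oven-cleaner concentrate has pH 1.2, which is ≤ 1.5, so it is Category CR (Corrosive).
The magnesium fire-starter has burn rate 4.5 mm/s, which is > 1.8 mm/s, so it is Category FS (Flammable Solid).
Category FS quantity: 970 g.
That is within the Category FS road limit of 1 kg.
Category CR net quantity: (three 1.58 L containers = 4.74 L) + (three 1.58 L containers = 4.74 L) = 9.48 L.
9.48 L is within the road limit of 10 L for Category CR.
Every hazard category is within its road limit and no segregation rule is violated.

Yes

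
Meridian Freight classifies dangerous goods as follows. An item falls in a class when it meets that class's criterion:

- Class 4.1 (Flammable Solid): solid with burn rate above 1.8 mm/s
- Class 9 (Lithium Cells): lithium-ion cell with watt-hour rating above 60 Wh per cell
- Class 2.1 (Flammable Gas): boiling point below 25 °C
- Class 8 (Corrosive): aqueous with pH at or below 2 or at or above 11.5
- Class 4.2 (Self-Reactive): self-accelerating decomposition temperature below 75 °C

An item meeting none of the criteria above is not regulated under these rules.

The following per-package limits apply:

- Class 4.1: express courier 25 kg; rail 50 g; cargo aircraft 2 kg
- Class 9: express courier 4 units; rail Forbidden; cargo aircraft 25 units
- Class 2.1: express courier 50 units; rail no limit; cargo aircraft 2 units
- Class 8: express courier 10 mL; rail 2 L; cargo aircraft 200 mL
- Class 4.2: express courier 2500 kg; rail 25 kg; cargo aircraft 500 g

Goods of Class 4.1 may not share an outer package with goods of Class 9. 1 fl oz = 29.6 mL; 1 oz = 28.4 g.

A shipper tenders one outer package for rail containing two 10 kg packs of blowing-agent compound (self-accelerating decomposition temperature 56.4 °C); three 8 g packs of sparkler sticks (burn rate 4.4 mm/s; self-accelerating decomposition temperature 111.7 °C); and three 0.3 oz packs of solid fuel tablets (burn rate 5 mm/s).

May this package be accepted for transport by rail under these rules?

Self-accelerating decomposition temperature 56.4 °C meets the Class 4.2 criterion (Self-Reactive), so the blowing-agent compound is Class 4.2.
The sparkler sticks have burn rate 4.4 mm/s, which is > 1.8 mm/s, so they are Class 4.1 (Flammable Solid).
Solid fuel tablets: burn rate 5 mm/s > 1.8 mm/s → Class 4.1 (Flammable Solid).
Class 4.1 net quantity: (three 8 g packs = 24 g) + (three 0.3 oz packs = 25.56 g) = 49.56 g.
49.56 g ≤ 50 g (rail limit, Class 4.1) — within limit.
Class 4.2 quantity: two 10 kg packs = 20 kg.
20 kg ≤ 25 kg (rail limit, Class 4.2) — within limit.
The segregation rule (Class 4.1 with Class 9) does not apply to Class 4.1 with Class 4.2.
Every hazard class is within its rail limit and no segregation rule is violated.

Yes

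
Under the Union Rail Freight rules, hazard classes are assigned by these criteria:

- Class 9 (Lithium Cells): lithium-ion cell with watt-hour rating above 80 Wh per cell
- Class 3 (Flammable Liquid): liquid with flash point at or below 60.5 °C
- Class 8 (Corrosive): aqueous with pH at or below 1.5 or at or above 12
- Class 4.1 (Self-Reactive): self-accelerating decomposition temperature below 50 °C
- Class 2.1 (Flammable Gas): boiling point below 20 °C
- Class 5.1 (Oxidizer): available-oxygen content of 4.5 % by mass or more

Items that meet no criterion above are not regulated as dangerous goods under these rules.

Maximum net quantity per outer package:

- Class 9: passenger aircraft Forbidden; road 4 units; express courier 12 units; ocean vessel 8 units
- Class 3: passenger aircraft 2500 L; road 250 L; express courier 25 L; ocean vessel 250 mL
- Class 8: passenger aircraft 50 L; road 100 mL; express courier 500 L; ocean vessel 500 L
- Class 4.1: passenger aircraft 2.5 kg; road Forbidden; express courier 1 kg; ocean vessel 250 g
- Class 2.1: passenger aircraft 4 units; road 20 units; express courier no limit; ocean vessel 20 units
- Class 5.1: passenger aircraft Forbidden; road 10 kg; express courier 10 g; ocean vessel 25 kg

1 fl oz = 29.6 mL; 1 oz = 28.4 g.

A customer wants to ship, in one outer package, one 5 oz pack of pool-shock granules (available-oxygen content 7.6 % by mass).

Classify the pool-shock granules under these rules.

Class 5.1

The pool-shock granules have available-oxygen content 7.6 % by mass, which is ≥ 4.5 % by mass, so they are Class 5.1 (Oxidizer).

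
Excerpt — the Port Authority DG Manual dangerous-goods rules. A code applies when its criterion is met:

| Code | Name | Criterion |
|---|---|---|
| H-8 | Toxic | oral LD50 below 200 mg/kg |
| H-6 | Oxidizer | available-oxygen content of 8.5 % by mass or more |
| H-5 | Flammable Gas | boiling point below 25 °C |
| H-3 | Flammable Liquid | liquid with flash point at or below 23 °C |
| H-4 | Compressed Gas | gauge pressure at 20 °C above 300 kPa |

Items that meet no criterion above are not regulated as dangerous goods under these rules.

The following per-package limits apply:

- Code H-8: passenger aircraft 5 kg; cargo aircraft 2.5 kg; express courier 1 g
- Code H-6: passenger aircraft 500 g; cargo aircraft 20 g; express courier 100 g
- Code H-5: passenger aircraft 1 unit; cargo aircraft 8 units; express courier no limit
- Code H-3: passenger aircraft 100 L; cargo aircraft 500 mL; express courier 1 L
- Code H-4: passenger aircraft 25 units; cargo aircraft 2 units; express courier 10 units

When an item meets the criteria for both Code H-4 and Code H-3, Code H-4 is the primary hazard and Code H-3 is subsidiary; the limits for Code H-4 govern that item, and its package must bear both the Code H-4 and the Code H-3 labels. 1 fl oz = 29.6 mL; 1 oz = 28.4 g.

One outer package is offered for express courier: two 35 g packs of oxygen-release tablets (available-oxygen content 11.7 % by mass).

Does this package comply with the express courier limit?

With available-oxygen content 11.7 % by mass (≥ 8.5 % by mass), the oxygen-release tablets fall in Code H-6.
Code H-6 quantity: two 35 g packs = 70 g.
70 g ≤ 100 g (express courier limit, Code H-6) — within limit.

Yes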